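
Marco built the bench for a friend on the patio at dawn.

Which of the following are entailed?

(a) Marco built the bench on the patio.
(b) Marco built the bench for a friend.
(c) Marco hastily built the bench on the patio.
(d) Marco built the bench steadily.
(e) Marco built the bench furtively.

(a) Entailed — this follows by dropping conjuncts from the building event's description.
(b) Entailed — the original entails any weakening of itself; this just drops 'at dawn', 'on the patio'.
(c) Not entailed — 'hastily' adds information not in the original event.
(d) Not entailed — 'steadily' adds information not in the original event.
(e) Not entailed — 'furtively' adds information not in the original event.

(a), (b)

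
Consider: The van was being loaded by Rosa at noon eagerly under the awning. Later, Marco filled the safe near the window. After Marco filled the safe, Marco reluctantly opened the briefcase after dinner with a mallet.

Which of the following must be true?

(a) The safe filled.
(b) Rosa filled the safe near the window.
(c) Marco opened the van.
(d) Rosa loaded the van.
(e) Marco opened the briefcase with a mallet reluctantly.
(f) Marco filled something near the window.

(a) Entailed — 'Marco filled the safe' is causative; it entails the inchoative 'the safe filled'.
(b) Not entailed — the passage has Marco filling the safe, not Rosa.
(c) Not entailed — Marco opened the briefcase, not the van; the van belongs to the loading event.
(d) Not entailed — 'was loading' is progressive on an accomplishment; it does not entail the completed 'loaded'.
(e) Entailed — every conjunct here is already in the original opening event.
(f) Entailed — generalizing the patient leaves a sub-description the original still satisfies.

(a), (e), (f)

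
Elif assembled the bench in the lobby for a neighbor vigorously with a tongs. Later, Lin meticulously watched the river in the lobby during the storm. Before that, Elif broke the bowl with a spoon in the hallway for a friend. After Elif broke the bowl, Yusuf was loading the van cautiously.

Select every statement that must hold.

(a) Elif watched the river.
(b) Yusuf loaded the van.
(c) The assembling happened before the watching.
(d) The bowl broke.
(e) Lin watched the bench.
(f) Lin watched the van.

(a) Not entailed — the passage has Lin watching the river, not Elif.
(b) Not entailed — 'was loading' is progressive on an accomplishment; it does not entail the completed 'loaded'.
(c) Entailed — the narrative places the assembling before the watching.
(d) Entailed — 'Elif broke the bowl' is causative; it entails the inchoative 'the bowl broke'.
(e) Not entailed — Lin watched the river, not the bench; the bench belongs to the assembling event.
(f) Not entailed — Lin watched the river, not the van; the van belongs to the loading event.

(c), (d)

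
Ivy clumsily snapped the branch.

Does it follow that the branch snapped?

'Ivy snapped the branch' is the causative; it entails the inchoative 'the branch snapped'.

yes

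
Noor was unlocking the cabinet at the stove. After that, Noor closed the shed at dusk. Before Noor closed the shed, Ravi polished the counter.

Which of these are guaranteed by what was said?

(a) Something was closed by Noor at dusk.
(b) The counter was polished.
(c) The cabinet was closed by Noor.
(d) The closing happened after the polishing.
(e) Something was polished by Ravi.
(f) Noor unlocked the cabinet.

(a) Entailed — generalizing the patient leaves a sub-description the original still satisfies.
(b) Entailed — generalizing the agent leaves a sub-description the original still satisfies.
(c) Not entailed — Noor closed the shed, not the cabinet; the cabinet belongs to the unlocking event.
(d) Entailed — the narrative places the polishing before the closing.
(e) Entailed — the original entails any weakening of itself; this just generalizes the patient.
(f) Not entailed — 'was unlocking' is progressive on an accomplishment; it does not entail the completed 'unlocked'.

(a), (b), (d), (e)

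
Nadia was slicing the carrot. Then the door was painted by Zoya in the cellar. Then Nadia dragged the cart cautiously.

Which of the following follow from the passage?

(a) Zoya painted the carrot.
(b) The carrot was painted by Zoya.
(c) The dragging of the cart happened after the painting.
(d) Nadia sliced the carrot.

(c)

(a) Not entailed — Zoya painted the door, not the carrot; the carrot belongs to the slicing event.
(b) Not entailed — Zoya painted the door, not the carrot; the carrot belongs to the slicing event.
(c) Entailed — the narrative places the painting before the dragging.
(d) Not entailed — 'was slicing' is progressive on an accomplishment; it does not entail the completed 'sliced'.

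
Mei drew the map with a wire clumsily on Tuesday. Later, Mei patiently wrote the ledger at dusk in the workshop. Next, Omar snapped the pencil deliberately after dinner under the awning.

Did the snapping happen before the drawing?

no

The narrative orders the drawing before the snapping.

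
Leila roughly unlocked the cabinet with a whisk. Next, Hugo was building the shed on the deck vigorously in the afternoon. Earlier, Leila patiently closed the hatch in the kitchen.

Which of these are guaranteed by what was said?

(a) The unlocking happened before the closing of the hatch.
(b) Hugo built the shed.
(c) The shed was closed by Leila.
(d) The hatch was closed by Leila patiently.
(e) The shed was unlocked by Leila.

(d)

(a) Not entailed — the narrative doesn't order the unlocking relative to the closing.
(b) Not entailed — 'was building' is progressive on an accomplishment; it does not entail the completed 'built'.
(c) Not entailed — Leila closed the hatch, not the shed; the shed belongs to the building event.
(d) Entailed — dropping 'in the kitchen' leaves a sub-description the original still satisfies.
(e) Not entailed — Leila unlocked the cabinet, not the shed; the shed belongs to the building event.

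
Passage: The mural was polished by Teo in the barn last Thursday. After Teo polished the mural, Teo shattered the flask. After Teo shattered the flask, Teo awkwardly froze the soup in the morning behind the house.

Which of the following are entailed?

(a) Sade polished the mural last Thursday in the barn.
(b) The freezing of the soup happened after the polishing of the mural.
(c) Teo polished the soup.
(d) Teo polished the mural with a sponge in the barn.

(b)

(a) Not entailed — the passage has Teo polishing the mural, not Sade.
(b) Entailed — the narrative places the polishing before the freezing.
(c) Not entailed — Teo polished the mural, not the soup; the soup belongs to the freezing event.
(d) Not entailed — 'with a sponge' adds information not in the original event.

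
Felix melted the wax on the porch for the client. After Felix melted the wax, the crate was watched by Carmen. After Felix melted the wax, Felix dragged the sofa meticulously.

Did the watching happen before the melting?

no

The narrative orders the melting before the watching.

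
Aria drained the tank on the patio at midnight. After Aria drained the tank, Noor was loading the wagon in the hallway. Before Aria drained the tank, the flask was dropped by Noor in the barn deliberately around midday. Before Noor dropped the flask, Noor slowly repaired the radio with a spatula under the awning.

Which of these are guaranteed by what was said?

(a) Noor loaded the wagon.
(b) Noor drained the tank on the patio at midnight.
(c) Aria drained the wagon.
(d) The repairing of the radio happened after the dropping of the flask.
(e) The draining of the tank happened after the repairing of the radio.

(e)

(a) Not entailed — 'was loading' is progressive on an accomplishment; it does not entail the completed 'loaded'.
(b) Not entailed — the passage has Aria draining the tank, not Noor.
(c) Not entailed — Aria drained the tank, not the wagon; the wagon belongs to the loading event.
(d) Not entailed — the narrative places the repairing before the dropping, not after.
(e) Entailed — the narrative places the repairing before the draining.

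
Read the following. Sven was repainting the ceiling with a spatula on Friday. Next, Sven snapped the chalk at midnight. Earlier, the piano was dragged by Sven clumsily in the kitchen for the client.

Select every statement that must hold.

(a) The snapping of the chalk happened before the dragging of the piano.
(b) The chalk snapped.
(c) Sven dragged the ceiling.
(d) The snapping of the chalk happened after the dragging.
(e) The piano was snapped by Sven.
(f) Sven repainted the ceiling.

(a) Not entailed — the narrative places the dragging before the snapping, not after.
(b) Entailed — 'Sven snapped the chalk' is causative; it entails the inchoative 'the chalk snapped'.
(c) Not entailed — Sven dragged the piano, not the ceiling; the ceiling belongs to the repainting event.
(d) Entailed — the narrative places the dragging before the snapping.
(e) Not entailed — Sven snapped the chalk, not the piano; the piano belongs to the dragging event.
(f) Not entailed — 'was repainting' is progressive on an accomplishment; it does not entail the completed 'repainted'.

(b), (d)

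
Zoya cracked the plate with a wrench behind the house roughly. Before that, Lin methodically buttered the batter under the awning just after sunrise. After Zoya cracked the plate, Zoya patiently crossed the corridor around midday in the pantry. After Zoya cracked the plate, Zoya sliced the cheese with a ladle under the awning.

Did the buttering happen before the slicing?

yes

The narrative orders the buttering before the slicing.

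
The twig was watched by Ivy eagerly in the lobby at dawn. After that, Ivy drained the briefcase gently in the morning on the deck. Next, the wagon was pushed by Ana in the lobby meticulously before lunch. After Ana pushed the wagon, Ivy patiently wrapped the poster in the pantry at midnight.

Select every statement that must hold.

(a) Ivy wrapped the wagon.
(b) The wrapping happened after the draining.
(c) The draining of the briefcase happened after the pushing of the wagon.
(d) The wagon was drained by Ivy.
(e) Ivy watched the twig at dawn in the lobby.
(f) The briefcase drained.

(a) Not entailed — Ivy wrapped the poster, not the wagon; the wagon belongs to the pushing event.
(b) Entailed — the narrative places the draining before the wrapping.
(c) Not entailed — the narrative places the draining before the pushing, not after.
(d) Not entailed — Ivy drained the briefcase, not the wagon; the wagon belongs to the pushing event.
(e) Entailed — the original entails any weakening of itself; this just drops 'eagerly'.
(f) Entailed — 'Ivy drained the briefcase' is causative; it entails the inchoative 'the briefcase drained'.

(b), (e), (f)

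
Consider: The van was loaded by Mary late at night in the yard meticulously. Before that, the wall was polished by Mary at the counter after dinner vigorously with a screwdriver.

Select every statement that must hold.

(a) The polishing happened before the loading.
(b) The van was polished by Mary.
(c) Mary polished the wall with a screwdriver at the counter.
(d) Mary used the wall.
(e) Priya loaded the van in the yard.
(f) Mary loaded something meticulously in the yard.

(a) Entailed — the narrative places the polishing before the loading.
(b) Not entailed — Mary polished the wall, not the van; the van belongs to the loading event.
(c) Entailed — every conjunct here is already in the original polishing event.
(d) Not entailed — the wall is the patient, not an instrument — Mary used a screwdriver.
(e) Not entailed — the passage has Mary loading the van, not Priya.
(f) Entailed — the original entails any weakening of itself; this just drops 'late at night' and generalizes the patient.

(a), (c), (f)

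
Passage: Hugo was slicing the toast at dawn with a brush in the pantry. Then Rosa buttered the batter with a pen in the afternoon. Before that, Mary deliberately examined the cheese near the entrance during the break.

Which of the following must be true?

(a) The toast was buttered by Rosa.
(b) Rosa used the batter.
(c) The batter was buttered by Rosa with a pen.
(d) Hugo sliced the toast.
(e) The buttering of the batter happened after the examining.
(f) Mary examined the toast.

(a) Not entailed — Rosa buttered the batter, not the toast; the toast belongs to the slicing event.
(b) Not entailed — the batter is the patient, not an instrument — Rosa used a pen.
(c) Entailed — every conjunct here is already in the original buttering event.
(d) Not entailed — 'was slicing' is progressive on an accomplishment; it does not entail the completed 'sliced'.
(e) Entailed — the narrative places the examining before the buttering.
(f) Not entailed — Mary examined the cheese, not the toast; the toast belongs to the slicing event.

(c), (e)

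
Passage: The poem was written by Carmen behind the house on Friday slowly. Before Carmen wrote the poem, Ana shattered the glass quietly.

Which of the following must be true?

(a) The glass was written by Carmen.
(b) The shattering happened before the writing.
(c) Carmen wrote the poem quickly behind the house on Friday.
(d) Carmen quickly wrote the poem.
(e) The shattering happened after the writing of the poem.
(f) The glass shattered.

(a) Not entailed — Carmen wrote the poem, not the glass; the glass belongs to the shattering event.
(b) Entailed — the narrative places the shattering before the writing.
(c) Not entailed — 'quickly' adds a manner not in (and inconsistent with) the original.
(d) Not entailed — 'quickly' adds a manner not in (and inconsistent with) the original.
(e) Not entailed — the narrative places the shattering before the writing, not after.
(f) Entailed — 'Ana shattered the glass' is causative; it entails the inchoative 'the glass shattered'.

(b), (f)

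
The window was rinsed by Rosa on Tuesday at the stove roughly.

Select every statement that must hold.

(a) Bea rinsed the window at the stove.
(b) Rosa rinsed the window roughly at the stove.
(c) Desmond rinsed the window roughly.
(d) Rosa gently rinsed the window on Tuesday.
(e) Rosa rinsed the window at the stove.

(a) Not entailed — the passage has Rosa rinsing the window, not Bea.
(b) Entailed — this follows by dropping conjuncts from the rinsing event's description.
(c) Not entailed — the passage has Rosa rinsing the window, not Desmond.
(d) Not entailed — 'gently' adds a manner not in (and inconsistent with) the original.
(e) Entailed — every conjunct here is already in the original rinsing event.

(b), (e)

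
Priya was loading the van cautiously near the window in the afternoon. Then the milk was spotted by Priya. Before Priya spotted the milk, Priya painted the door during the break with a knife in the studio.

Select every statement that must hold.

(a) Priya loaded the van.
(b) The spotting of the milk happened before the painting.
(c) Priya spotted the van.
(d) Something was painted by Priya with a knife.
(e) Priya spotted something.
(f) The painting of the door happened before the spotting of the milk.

(a) Not entailed — 'was loading' is progressive on an accomplishment; it does not entail the completed 'loaded'.
(b) Not entailed — the narrative places the painting before the spotting, not after.
(c) Not entailed — Priya spotted the milk, not the van; the van belongs to the loading event.
(d) Entailed — dropping 'during the break', 'in the studio' and generalizing the patient leaves a sub-description the original still satisfies.
(e) Entailed — generalizing the patient leaves a sub-description the original still satisfies.
(f) Entailed — the narrative places the painting before the spotting.

(d), (e), (f)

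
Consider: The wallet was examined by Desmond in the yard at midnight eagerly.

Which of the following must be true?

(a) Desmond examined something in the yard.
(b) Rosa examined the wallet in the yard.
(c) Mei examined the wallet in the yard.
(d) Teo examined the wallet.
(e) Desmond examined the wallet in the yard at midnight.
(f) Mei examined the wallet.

(a) Entailed — every conjunct here is already in the original examining event.
(b) Not entailed — the passage has Desmond examining the wallet, not Rosa.
(c) Not entailed — the passage has Desmond examining the wallet, not Mei.
(d) Not entailed — the passage has Desmond examining the wallet, not Teo.
(e) Entailed — dropping 'eagerly' leaves a sub-description the original still satisfies.
(f) Not entailed — the passage has Desmond examining the wallet, not Mei.

(a), (e)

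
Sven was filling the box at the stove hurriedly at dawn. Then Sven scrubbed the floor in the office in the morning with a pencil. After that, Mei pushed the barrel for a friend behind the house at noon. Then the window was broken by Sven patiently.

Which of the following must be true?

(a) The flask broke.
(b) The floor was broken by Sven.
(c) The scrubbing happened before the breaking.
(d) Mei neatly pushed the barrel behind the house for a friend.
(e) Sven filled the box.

(c)

(a) Not entailed — the window is what broke, not the flask.
(b) Not entailed — Sven broke the window, not the floor; the floor belongs to the scrubbing event.
(c) Entailed — the narrative places the scrubbing before the breaking.
(d) Not entailed — 'neatly' adds information not in the original event.
(e) Not entailed — 'was filling' is progressive on an accomplishment; it does not entail the completed 'filled'.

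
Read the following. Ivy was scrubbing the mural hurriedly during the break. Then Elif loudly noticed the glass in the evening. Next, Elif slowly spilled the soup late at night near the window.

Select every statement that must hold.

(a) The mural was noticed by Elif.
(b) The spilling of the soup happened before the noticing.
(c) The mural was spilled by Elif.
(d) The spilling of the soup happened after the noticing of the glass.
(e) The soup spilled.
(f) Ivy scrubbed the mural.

(d), (e), (f)

(a) Not entailed — Elif noticed the glass, not the mural; the mural belongs to the scrubbing event.
(b) Not entailed — the narrative places the noticing before the spilling, not after.
(c) Not entailed — Elif spilled the soup, not the mural; the mural belongs to the scrubbing event.
(d) Entailed — the narrative places the noticing before the spilling.
(e) Entailed — 'Elif spilled the soup' is causative; it entails the inchoative 'the soup spilled'.
(f) Entailed — 'scrub' is an activity; 'was scrubbing' entails that some scrubbing happened, so 'scrubbed' holds.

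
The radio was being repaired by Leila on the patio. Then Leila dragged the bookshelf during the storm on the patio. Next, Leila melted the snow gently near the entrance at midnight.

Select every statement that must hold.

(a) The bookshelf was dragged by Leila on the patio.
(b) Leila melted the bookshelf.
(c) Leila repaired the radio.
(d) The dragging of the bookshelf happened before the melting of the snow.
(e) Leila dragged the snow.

(a), (d)

(a) Entailed — every conjunct here is already in the original dragging event.
(b) Not entailed — Leila melted the snow, not the bookshelf; the bookshelf belongs to the dragging event.
(c) Not entailed — 'was repairing' is progressive on an accomplishment; it does not entail the completed 'repaired'.
(d) Entailed — the narrative places the dragging before the melting.
(e) Not entailed — Leila dragged the bookshelf, not the snow; the snow belongs to the melting event.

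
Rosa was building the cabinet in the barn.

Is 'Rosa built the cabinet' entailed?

no

'was building' is progressive; for an accomplishment like 'build the cabinet', it doesn't entail completion.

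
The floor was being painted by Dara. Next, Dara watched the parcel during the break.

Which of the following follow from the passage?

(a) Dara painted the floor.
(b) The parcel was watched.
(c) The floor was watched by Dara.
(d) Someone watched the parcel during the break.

(a) Not entailed — 'was painting' is progressive on an accomplishment; it does not entail the completed 'painted'.
(b) Entailed — this follows by dropping conjuncts from the watching event's description.
(c) Not entailed — Dara watched the parcel, not the floor; the floor belongs to the painting event.
(d) Entailed — the original entails any weakening of itself; this just generalizes the agent.

(b), (d)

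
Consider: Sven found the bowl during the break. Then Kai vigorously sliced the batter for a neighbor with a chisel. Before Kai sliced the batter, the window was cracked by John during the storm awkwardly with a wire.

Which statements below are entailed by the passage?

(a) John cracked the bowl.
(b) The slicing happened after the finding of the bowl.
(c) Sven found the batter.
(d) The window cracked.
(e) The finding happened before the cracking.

(b), (d)

(a) Not entailed — John cracked the window, not the bowl; the bowl belongs to the finding event.
(b) Entailed — the narrative places the finding before the slicing.
(c) Not entailed — Sven found the bowl, not the batter; the batter belongs to the slicing event.
(d) Entailed — 'John cracked the window' is causative; it entails the inchoative 'the window cracked'.
(e) Not entailed — the narrative doesn't order the finding relative to the cracking.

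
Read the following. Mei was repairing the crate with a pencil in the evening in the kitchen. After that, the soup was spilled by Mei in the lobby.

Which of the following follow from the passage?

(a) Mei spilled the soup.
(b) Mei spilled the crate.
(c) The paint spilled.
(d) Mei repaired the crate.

(a)

(a) Entailed — the original entails any weakening of itself; this just drops 'in the lobby'.
(b) Not entailed — Mei spilled the soup, not the crate; the crate belongs to the repairing event.
(c) Not entailed — the soup is what spilled, not the paint.
(d) Not entailed — 'was repairing' is progressive on an accomplishment; it does not entail the completed 'repaired'.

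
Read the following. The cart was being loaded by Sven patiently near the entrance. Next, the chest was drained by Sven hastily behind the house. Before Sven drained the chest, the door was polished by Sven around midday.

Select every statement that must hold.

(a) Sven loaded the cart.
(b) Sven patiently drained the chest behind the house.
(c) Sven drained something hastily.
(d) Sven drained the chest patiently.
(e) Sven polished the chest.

(c)

(a) Not entailed — 'was loading' is progressive on an accomplishment; it does not entail the completed 'loaded'.
(b) Not entailed — 'patiently' adds a manner not in (and inconsistent with) the original.
(c) Entailed — dropping 'behind the house' and generalizing the patient leaves a sub-description the original still satisfies.
(d) Not entailed — 'patiently' adds a manner not in (and inconsistent with) the original.
(e) Not entailed — Sven polished the door, not the chest; the chest belongs to the draining event.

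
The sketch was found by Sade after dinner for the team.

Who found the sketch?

'Sade' marks the agent of the finding event.

Sade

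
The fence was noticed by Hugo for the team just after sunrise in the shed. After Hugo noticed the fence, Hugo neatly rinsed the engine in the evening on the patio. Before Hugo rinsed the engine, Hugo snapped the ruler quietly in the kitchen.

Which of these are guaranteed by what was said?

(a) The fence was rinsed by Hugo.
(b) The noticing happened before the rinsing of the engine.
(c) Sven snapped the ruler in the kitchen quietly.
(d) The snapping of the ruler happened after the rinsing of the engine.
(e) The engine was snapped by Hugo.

(b)

(a) Not entailed — Hugo rinsed the engine, not the fence; the fence belongs to the noticing event.
(b) Entailed — the narrative places the noticing before the rinsing.
(c) Not entailed — the passage has Hugo snapping the ruler, not Sven.
(d) Not entailed — the narrative places the snapping before the rinsing, not after.
(e) Not entailed — Hugo snapped the ruler, not the engine; the engine belongs to the rinsing event.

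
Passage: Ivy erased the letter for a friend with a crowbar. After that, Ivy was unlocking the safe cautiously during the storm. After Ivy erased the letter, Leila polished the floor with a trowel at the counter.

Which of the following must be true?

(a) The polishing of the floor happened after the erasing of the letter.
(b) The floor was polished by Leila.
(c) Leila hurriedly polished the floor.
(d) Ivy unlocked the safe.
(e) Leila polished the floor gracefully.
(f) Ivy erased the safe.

(a) Entailed — the narrative places the erasing before the polishing.
(b) Entailed — this follows by dropping conjuncts from the polishing event's description.
(c) Not entailed — 'hurriedly' adds information not in the original event.
(d) Not entailed — 'was unlocking' is progressive on an accomplishment; it does not entail the completed 'unlocked'.
(e) Not entailed — 'gracefully' adds information not in the original event.
(f) Not entailed — Ivy erased the letter, not the safe; the safe belongs to the unlocking event.

(a), (b)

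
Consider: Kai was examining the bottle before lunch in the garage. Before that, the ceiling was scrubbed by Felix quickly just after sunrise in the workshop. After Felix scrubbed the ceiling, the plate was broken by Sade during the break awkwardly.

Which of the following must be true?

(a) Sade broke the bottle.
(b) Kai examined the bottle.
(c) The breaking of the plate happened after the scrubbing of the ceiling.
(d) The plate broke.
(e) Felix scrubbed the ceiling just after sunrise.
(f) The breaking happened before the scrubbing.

(b), (c), (d), (e)

(a) Not entailed — Sade broke the plate, not the bottle; the bottle belongs to the examining event.
(b) Entailed — 'examine' is an activity; 'was examining' entails that some examining happened, so 'examined' holds.
(c) Entailed — the narrative places the scrubbing before the breaking.
(d) Entailed — 'Sade broke the plate' is causative; it entails the inchoative 'the plate broke'.
(e) Entailed — this follows by dropping conjuncts from the scrubbing event's description.
(f) Not entailed — the narrative places the scrubbing before the breaking, not after.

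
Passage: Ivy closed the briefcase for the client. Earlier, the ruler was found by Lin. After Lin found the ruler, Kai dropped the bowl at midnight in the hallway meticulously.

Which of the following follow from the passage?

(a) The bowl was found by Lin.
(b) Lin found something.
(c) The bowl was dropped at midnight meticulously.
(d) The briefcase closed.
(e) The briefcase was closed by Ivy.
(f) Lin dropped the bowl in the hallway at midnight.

(b), (c), (d), (e)

(a) Not entailed — Lin found the ruler, not the bowl; the bowl belongs to the dropping event.
(b) Entailed — this follows by dropping conjuncts from the finding event's description.
(c) Entailed — dropping 'in the hallway' and generalizing the agent leaves a sub-description the original still satisfies.
(d) Entailed — 'Ivy closed the briefcase' is causative; it entails the inchoative 'the briefcase closed'.
(e) Entailed — this follows by dropping conjuncts from the closing event's description.
(f) Not entailed — the passage has Kai dropping the bowl, not Lin.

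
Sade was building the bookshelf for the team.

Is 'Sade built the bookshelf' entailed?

'was building' is progressive; for an accomplishment like 'build the bookshelf', it doesn't entail completion.

no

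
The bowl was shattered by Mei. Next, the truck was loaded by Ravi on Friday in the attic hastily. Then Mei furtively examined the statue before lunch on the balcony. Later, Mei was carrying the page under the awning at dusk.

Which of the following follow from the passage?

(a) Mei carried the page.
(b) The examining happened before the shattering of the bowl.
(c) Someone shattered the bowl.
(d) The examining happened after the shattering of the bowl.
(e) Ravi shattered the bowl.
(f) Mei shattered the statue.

(a), (c), (d)

(a) Entailed — 'carry' is an activity; 'was carrying' entails that some carrying happened, so 'carried' holds.
(b) Not entailed — the narrative places the shattering before the examining, not after.
(c) Entailed — every conjunct here is already in the original shattering event.
(d) Entailed — the narrative places the shattering before the examining.
(e) Not entailed — the passage has Mei shattering the bowl, not Ravi.
(f) Not entailed — Mei shattered the bowl, not the statue; the statue belongs to the examining event.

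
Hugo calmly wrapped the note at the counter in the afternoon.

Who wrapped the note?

'Hugo' marks the agent of the wrapping event.

Hugo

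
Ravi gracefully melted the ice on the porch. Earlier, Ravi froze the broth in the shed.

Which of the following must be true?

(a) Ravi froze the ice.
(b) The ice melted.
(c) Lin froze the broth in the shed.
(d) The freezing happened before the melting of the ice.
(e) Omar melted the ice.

(a) Not entailed — Ravi froze the broth, not the ice; the ice belongs to the melting event.
(b) Entailed — 'Ravi melted the ice' is causative; it entails the inchoative 'the ice melted'.
(c) Not entailed — the passage has Ravi freezing the broth, not Lin.
(d) Entailed — the narrative places the freezing before the melting.
(e) Not entailed — the passage has Ravi melting the ice, not Omar.

(b), (d)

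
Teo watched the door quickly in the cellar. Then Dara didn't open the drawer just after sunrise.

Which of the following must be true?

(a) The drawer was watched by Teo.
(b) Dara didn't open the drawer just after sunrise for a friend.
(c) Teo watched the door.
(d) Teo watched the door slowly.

(b), (c)

(a) Not entailed — Teo watched the door, not the drawer; the drawer belongs to the opening event.
(b) Entailed — under negation, adding a further restriction is entailed: if no such opening event occurred, none occurred for a friend either.
(c) Entailed — this follows by dropping conjuncts from the watching event's description.
(d) Not entailed — 'slowly' adds a manner not in (and inconsistent with) the original.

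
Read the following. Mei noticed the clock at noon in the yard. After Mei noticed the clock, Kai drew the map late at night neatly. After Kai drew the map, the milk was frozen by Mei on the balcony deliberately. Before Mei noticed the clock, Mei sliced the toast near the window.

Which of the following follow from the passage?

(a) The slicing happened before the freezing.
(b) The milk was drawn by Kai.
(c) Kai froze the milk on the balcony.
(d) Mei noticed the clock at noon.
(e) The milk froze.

(a) Entailed — the narrative places the slicing before the freezing.
(b) Not entailed — Kai drew the map, not the milk; the milk belongs to the freezing event.
(c) Not entailed — the passage has Mei freezing the milk, not Kai.
(d) Entailed — every conjunct here is already in the original noticing event.
(e) Entailed — 'Mei froze the milk' is causative; it entails the inchoative 'the milk froze'.

(a), (d), (e)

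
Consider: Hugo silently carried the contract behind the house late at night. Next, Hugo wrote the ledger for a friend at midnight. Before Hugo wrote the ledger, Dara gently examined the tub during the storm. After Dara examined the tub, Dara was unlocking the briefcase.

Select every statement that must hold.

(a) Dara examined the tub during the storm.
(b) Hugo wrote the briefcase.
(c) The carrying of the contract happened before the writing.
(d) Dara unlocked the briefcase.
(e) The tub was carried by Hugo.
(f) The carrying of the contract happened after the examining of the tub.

(a) Entailed — dropping 'gently' leaves a sub-description the original still satisfies.
(b) Not entailed — Hugo wrote the ledger, not the briefcase; the briefcase belongs to the unlocking event.
(c) Entailed — the narrative places the carrying before the writing.
(d) Not entailed — 'was unlocking' is progressive on an accomplishment; it does not entail the completed 'unlocked'.
(e) Not entailed — Hugo carried the contract, not the tub; the tub belongs to the examining event.
(f) Not entailed — the narrative doesn't order the examining relative to the carrying.

(a), (c)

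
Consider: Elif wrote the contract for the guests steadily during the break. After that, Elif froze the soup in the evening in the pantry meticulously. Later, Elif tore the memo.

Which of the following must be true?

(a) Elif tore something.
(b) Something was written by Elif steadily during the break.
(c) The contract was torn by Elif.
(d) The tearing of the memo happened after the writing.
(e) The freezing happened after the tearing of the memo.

(a), (b), (d)

(a) Entailed — the original entails any weakening of itself; this just generalizes the patient.
(b) Entailed — the original entails any weakening of itself; this just drops 'for the guests' and generalizes the patient.
(c) Not entailed — Elif tore the memo, not the contract; the contract belongs to the writing event.
(d) Entailed — the narrative places the writing before the tearing.
(e) Not entailed — the narrative places the freezing before the tearing, not after.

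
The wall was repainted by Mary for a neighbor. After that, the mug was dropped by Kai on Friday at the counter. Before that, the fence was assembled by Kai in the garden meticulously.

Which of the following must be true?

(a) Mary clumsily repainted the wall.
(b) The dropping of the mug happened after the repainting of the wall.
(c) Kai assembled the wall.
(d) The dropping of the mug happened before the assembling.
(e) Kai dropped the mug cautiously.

(b)

(a) Not entailed — 'clumsily' adds information not in the original event.
(b) Entailed — the narrative places the repainting before the dropping.
(c) Not entailed — Kai assembled the fence, not the wall; the wall belongs to the repainting event.
(d) Not entailed — the narrative places the assembling before the dropping, not after.
(e) Not entailed — 'cautiously' adds information not in the original event.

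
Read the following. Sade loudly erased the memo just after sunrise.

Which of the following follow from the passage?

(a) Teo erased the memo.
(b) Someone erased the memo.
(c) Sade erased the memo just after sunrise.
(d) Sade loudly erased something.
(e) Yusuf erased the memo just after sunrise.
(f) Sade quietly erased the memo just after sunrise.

(b), (c), (d)

(a) Not entailed — the passage has Sade erasing the memo, not Teo.
(b) Entailed — this follows by dropping conjuncts from the erasing event's description.
(c) Entailed — this follows by dropping conjuncts from the erasing event's description.
(d) Entailed — dropping 'just after sunrise' and generalizing the patient leaves a sub-description the original still satisfies.
(e) Not entailed — the passage has Sade erasing the memo, not Yusuf.
(f) Not entailed — 'quietly' adds a manner not in (and inconsistent with) the original.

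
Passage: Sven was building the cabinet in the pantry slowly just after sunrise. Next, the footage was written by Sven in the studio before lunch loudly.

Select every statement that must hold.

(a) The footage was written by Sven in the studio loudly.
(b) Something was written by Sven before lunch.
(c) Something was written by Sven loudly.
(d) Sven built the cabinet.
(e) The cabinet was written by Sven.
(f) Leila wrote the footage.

(a), (b), (c)

(a) Entailed — the original entails any weakening of itself; this just drops 'before lunch'.
(b) Entailed — every conjunct here is already in the original writing event.
(c) Entailed — this follows by dropping conjuncts from the writing event's description.
(d) Not entailed — 'was building' is progressive on an accomplishment; it does not entail the completed 'built'.
(e) Not entailed — Sven wrote the footage, not the cabinet; the cabinet belongs to the building event.
(f) Not entailed — the passage has Sven writing the footage, not Leila.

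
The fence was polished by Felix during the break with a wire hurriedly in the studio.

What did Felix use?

'with a wire' marks the instrument of the polishing event.

a wire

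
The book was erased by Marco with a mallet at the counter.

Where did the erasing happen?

at the counter

'at the counter' marks the location of the erasing event.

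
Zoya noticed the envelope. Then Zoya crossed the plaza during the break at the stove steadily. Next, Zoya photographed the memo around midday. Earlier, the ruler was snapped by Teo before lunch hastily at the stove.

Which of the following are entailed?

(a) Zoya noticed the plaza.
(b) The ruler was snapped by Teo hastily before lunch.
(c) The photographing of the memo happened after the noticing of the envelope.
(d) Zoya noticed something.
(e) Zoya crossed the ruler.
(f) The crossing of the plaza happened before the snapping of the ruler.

(b), (c), (d)

(a) Not entailed — Zoya noticed the envelope, not the plaza; the plaza belongs to the crossing event.
(b) Entailed — every conjunct here is already in the original snapping event.
(c) Entailed — the narrative places the noticing before the photographing.
(d) Entailed — generalizing the patient leaves a sub-description the original still satisfies.
(e) Not entailed — Zoya crossed the plaza, not the ruler; the ruler belongs to the snapping event.
(f) Not entailed — the narrative doesn't order the crossing relative to the snapping.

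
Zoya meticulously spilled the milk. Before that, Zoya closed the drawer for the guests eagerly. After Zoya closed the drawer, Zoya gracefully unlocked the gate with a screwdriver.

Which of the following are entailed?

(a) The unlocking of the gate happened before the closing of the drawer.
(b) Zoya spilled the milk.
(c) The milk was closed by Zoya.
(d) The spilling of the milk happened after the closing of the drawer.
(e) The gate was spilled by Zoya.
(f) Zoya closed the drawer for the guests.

(b), (d), (f)

(a) Not entailed — the narrative places the closing before the unlocking, not after.
(b) Entailed — dropping 'meticulously' leaves a sub-description the original still satisfies.
(c) Not entailed — Zoya closed the drawer, not the milk; the milk belongs to the spilling event.
(d) Entailed — the narrative places the closing before the spilling.
(e) Not entailed — Zoya spilled the milk, not the gate; the gate belongs to the unlocking event.
(f) Entailed — dropping 'eagerly' leaves a sub-description the original still satisfies.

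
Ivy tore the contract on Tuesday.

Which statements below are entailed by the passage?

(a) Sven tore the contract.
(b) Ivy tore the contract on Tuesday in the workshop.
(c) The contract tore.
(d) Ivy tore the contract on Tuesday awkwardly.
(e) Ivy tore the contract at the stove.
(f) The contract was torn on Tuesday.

(c), (f)

(a) Not entailed — the passage has Ivy tearing the contract, not Sven.
(b) Not entailed — 'in the workshop' adds information not in the original event.
(c) Entailed — 'Ivy tore the contract' is causative; it entails the inchoative 'the contract tore'.
(d) Not entailed — 'awkwardly' adds information not in the original event.
(e) Not entailed — 'at the stove' adds information not in the original event.
(f) Entailed — this follows by dropping conjuncts from the tearing event's description.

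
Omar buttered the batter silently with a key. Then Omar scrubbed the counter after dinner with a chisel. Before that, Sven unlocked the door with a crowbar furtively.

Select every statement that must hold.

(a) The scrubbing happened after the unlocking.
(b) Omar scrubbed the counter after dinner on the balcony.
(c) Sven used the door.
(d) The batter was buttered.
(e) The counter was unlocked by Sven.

(a) Entailed — the narrative places the unlocking before the scrubbing.
(b) Not entailed — 'on the balcony' adds information not in the original event.
(c) Not entailed — the door is the patient, not an instrument — Sven used a crowbar.
(d) Entailed — the original entails any weakening of itself; this just drops 'silently', 'with a key' and generalizes the agent.
(e) Not entailed — Sven unlocked the door, not the counter; the counter belongs to the scrubbing event.

(a), (d)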